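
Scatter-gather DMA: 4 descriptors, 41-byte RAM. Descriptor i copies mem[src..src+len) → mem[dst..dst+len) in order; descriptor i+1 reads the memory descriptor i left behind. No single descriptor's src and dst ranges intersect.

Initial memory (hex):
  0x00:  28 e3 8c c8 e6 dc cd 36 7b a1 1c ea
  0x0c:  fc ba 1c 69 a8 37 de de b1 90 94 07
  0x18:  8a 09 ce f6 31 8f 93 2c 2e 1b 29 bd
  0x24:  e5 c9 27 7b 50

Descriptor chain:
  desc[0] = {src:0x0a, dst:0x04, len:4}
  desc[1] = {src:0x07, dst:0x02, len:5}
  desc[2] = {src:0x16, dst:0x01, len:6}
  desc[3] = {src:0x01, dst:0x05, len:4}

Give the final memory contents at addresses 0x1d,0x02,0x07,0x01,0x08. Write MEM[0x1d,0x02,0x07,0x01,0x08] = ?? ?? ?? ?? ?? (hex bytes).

MEM[0x1d,0x02,0x07,0x01,0x08] = 8f 07 8a 94 09

#0 dst[0x04+4] := {0x1c,0xea,0xfc,0xba}
#1 dst[0x02+5] := {0xba,0x7b,0xa1,0x1c,0xea}
#2 dst[0x01+6] := {0x94,0x07,0x8a,0x09,0xce,0xf6}
#3 dst[0x05+4] := {0x94,0x07,0x8a,0x09}
query mem[0x1d]=0x8f, mem[0x02]=0x07, mem[0x07]=0x8a, mem[0x01]=0x94, mem[0x08]=0x09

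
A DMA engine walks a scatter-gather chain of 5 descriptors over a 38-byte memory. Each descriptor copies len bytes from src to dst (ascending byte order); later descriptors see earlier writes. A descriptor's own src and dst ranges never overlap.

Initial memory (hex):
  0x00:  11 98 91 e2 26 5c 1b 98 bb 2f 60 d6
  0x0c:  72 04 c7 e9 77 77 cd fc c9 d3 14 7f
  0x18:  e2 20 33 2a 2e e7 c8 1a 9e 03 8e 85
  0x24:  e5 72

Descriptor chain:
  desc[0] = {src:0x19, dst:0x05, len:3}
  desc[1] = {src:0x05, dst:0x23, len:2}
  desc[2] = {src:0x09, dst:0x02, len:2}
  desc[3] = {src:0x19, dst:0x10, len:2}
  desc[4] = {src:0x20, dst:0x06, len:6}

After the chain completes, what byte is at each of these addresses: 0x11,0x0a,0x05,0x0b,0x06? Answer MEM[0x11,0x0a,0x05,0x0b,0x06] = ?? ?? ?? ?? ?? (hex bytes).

MEM[0x11,0x0a,0x05,0x0b,0x06] = 33 33 20 72 9e

#0 dst[0x05+3] := {0x20,0x33,0x2a}
#1 dst[0x23+2] := {0x20,0x33}
#2 dst[0x02+2] := {0x2f,0x60}
#3 dst[0x10+2] := {0x20,0x33}
#4 dst[0x06+6] := {0x9e,0x03,0x8e,0x20,0x33,0x72}
query mem[0x11]=0x33, mem[0x0a]=0x33, mem[0x05]=0x20, mem[0x0b]=0x72, mem[0x06]=0x9e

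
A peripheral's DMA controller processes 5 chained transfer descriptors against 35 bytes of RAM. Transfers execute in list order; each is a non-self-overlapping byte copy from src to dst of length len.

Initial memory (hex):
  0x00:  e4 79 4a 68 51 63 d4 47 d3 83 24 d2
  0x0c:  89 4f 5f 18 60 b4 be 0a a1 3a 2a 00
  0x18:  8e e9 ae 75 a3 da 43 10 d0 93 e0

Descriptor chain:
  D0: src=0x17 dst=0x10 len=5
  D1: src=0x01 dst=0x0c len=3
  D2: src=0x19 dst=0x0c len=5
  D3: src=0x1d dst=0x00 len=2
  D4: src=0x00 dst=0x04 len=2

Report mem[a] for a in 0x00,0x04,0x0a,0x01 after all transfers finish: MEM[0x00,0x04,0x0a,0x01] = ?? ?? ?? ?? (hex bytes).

MEM[0x00,0x04,0x0a,0x01] = da da 24 43

[0] 0x17->0x10 len=5 : 00 8e e9 ae 75
[1] 0x01->0x0c len=3 : 79 4a 68
[2] 0x19->0x0c len=5 : e9 ae 75 a3 da
[3] 0x1d->0x00 len=2 : da 43
[4] 0x00->0x04 len=2 : da 43
query mem[0x00]=0xda, mem[0x04]=0xda, mem[0x0a]=0x24, mem[0x01]=0x43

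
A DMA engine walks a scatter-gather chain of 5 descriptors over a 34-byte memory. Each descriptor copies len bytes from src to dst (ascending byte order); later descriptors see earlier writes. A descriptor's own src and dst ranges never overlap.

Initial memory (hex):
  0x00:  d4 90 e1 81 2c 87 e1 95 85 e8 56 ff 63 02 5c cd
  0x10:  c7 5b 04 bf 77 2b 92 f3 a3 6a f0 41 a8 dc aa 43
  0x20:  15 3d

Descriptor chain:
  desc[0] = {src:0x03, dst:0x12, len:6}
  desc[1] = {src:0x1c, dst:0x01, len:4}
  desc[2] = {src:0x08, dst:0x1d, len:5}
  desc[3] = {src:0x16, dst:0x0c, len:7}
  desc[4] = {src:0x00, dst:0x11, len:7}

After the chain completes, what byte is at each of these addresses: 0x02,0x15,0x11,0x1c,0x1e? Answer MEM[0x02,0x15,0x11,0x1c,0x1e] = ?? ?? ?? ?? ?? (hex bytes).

MEM[0x02,0x15,0x11,0x1c,0x1e] = dc 43 d4 a8 e8

#0 dst[0x12+6] := {0x81,0x2c,0x87,0xe1,0x95,0x85}
#1 dst[0x01+4] := {0xa8,0xdc,0xaa,0x43}
#2 dst[0x1d+5] := {0x85,0xe8,0x56,0xff,0x63}
#3 dst[0x0c+7] := {0x95,0x85,0xa3,0x6a,0xf0,0x41,0xa8}
#4 dst[0x11+7] := {0xd4,0xa8,0xdc,0xaa,0x43,0x87,0xe1}
query mem[0x02]=0xdc, mem[0x15]=0x43, mem[0x11]=0xd4, mem[0x1c]=0xa8, mem[0x1e]=0xe8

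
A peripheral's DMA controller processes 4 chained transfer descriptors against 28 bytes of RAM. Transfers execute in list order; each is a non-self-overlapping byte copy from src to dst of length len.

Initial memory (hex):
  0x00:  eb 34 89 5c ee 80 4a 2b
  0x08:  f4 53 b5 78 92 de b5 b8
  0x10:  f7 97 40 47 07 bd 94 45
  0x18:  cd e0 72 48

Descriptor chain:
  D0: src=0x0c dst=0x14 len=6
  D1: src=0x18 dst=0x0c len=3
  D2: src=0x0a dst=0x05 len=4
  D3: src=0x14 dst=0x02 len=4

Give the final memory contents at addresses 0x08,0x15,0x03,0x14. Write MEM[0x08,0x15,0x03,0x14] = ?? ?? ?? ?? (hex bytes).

MEM[0x08,0x15,0x03,0x14] = 97 de de 92

#0 dst[0x14+6] := {0x92,0xde,0xb5,0xb8,0xf7,0x97}
#1 dst[0x0c+3] := {0xf7,0x97,0x72}
#2 dst[0x05+4] := {0xb5,0x78,0xf7,0x97}
#3 dst[0x02+4] := {0x92,0xde,0xb5,0xb8}
query mem[0x08]=0x97, mem[0x15]=0xde, mem[0x03]=0xde, mem[0x14]=0x92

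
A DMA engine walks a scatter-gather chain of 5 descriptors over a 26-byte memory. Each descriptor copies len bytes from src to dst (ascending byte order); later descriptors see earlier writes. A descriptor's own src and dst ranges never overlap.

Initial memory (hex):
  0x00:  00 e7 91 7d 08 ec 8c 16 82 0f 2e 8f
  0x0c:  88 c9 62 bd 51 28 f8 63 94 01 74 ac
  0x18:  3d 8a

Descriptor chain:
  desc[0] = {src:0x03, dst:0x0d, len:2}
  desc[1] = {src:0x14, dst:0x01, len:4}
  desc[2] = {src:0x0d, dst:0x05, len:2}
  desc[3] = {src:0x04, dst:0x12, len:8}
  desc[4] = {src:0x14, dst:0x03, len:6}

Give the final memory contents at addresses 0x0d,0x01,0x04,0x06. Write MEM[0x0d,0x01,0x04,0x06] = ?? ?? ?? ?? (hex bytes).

MEM[0x0d,0x01,0x04,0x06] = 7d 94 16 0f

  after D0: wrote 2B at 0x0d = 7d08
  after D1: wrote 4B at 0x01 = 940174ac
  after D2: wrote 2B at 0x05 = 7d08
  after D3: wrote 8B at 0x12 = ac7d0816820f2e8f
  after D4: wrote 6B at 0x03 = 0816820f2e8f
query mem[0x0d]=0x7d, mem[0x01]=0x94, mem[0x04]=0x16, mem[0x06]=0x0f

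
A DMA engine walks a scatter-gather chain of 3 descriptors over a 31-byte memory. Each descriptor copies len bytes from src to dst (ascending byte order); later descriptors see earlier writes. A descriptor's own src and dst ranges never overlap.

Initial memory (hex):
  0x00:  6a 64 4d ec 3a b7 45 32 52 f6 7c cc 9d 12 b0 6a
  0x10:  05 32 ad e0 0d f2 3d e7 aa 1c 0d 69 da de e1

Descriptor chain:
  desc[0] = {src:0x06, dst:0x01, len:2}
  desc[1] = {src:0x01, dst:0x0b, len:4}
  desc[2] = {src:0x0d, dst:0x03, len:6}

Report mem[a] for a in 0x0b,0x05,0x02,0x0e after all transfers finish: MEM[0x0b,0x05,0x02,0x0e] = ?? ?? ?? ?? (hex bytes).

#0 dst[0x01+2] := {0x45,0x32}
#1 dst[0x0b+4] := {0x45,0x32,0xec,0x3a}
#2 dst[0x03+6] := {0xec,0x3a,0x6a,0x05,0x32,0xad}
query mem[0x0b]=0x45, mem[0x05]=0x6a, mem[0x02]=0x32, mem[0x0e]=0x3a

MEM[0x0b,0x05,0x02,0x0e] = 45 6a 32 3a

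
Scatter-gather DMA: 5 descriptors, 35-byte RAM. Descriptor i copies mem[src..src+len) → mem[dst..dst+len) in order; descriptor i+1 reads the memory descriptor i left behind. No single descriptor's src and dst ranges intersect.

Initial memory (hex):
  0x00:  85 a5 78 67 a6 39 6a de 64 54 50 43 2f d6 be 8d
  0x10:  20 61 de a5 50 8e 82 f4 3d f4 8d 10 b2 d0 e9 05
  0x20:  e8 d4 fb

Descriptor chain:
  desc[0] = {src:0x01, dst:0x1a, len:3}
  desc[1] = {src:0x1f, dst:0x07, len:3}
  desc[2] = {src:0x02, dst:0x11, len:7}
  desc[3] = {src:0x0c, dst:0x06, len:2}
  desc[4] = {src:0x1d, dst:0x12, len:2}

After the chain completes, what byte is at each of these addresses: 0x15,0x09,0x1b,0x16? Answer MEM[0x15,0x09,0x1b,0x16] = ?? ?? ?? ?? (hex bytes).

D0: mem[0x1a..0x1c] <- [a5 78 67]
D1: mem[0x07..0x09] <- [05 e8 d4]
D2: mem[0x11..0x17] <- [78 67 a6 39 6a 05 e8]
D3: mem[0x06..0x07] <- [2f d6]
D4: mem[0x12..0x13] <- [d0 e9]
query mem[0x15]=0x6a, mem[0x09]=0xd4, mem[0x1b]=0x78, mem[0x16]=0x05

MEM[0x15,0x09,0x1b,0x16] = 6a d4 78 05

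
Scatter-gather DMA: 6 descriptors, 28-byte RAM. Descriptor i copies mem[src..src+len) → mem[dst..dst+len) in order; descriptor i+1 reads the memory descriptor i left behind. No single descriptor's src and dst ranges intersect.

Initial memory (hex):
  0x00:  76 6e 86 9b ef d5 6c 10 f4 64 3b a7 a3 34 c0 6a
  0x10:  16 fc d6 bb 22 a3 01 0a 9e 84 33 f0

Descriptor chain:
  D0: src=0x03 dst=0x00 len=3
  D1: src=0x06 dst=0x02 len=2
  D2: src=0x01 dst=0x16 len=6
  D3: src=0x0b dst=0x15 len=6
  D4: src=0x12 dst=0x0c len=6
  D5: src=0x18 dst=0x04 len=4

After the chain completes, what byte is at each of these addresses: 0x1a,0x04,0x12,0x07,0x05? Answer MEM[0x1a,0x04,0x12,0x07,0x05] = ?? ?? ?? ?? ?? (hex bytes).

MEM[0x1a,0x04,0x12,0x07,0x05] = 16 c0 d6 6c 6a

  after D0: wrote 3B at 0x00 = 9befd5
  after D1: wrote 2B at 0x02 = 6c10
  after D2: wrote 6B at 0x16 = ef6c10efd56c
  after D3: wrote 6B at 0x15 = a7a334c06a16
  after D4: wrote 6B at 0x0c = d6bb22a7a334
  after D5: wrote 4B at 0x04 = c06a166c
query mem[0x1a]=0x16, mem[0x04]=0xc0, mem[0x12]=0xd6, mem[0x07]=0x6c, mem[0x05]=0x6a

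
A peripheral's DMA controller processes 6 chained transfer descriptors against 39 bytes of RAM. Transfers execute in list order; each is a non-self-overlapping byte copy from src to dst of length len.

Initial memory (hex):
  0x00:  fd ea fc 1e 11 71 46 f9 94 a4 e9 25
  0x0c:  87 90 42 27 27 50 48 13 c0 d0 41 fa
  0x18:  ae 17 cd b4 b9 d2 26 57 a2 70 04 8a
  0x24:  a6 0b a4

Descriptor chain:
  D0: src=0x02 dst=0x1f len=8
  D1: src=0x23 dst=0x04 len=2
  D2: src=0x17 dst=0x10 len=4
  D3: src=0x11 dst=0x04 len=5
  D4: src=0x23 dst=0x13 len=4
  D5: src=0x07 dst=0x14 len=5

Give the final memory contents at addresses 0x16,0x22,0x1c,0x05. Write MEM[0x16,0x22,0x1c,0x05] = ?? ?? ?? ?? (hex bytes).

#0 dst[0x1f+8] := {0xfc,0x1e,0x11,0x71,0x46,0xf9,0x94,0xa4}
#1 dst[0x04+2] := {0x46,0xf9}
#2 dst[0x10+4] := {0xfa,0xae,0x17,0xcd}
#3 dst[0x04+5] := {0xae,0x17,0xcd,0xc0,0xd0}
#4 dst[0x13+4] := {0x46,0xf9,0x94,0xa4}
#5 dst[0x14+5] := {0xc0,0xd0,0xa4,0xe9,0x25}
query mem[0x16]=0xa4, mem[0x22]=0x71, mem[0x1c]=0xb9, mem[0x05]=0x17

MEM[0x16,0x22,0x1c,0x05] = a4 71 b9 17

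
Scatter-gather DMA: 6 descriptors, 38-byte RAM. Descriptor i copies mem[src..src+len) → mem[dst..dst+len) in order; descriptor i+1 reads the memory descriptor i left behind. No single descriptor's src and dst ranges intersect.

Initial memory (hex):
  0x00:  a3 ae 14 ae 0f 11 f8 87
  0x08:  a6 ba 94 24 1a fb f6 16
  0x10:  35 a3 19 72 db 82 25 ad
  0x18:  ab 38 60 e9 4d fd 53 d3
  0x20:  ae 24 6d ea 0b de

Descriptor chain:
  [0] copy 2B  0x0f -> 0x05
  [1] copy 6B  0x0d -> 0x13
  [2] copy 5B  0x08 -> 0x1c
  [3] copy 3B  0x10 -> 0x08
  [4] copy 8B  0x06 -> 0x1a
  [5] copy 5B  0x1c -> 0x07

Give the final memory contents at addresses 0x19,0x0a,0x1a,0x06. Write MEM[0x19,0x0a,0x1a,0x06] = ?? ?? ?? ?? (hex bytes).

#0 dst[0x05+2] := {0x16,0x35}
#1 dst[0x13+6] := {0xfb,0xf6,0x16,0x35,0xa3,0x19}
#2 dst[0x1c+5] := {0xa6,0xba,0x94,0x24,0x1a}
#3 dst[0x08+3] := {0x35,0xa3,0x19}
#4 dst[0x1a+8] := {0x35,0x87,0x35,0xa3,0x19,0x24,0x1a,0xfb}
#5 dst[0x07+5] := {0x35,0xa3,0x19,0x24,0x1a}
query mem[0x19]=0x38, mem[0x0a]=0x24, mem[0x1a]=0x35, mem[0x06]=0x35

MEM[0x19,0x0a,0x1a,0x06] = 38 24 35 35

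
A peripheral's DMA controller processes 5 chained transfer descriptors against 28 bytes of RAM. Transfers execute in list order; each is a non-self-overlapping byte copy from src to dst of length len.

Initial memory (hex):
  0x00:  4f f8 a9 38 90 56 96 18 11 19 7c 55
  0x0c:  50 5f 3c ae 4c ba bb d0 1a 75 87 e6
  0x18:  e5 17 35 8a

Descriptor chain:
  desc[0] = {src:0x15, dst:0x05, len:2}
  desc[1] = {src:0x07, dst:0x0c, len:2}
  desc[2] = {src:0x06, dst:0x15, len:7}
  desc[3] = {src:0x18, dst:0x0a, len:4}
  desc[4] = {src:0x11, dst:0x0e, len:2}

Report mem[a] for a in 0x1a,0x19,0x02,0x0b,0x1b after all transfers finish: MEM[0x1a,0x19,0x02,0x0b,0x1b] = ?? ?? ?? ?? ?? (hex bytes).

#0 dst[0x05+2] := {0x75,0x87}
#1 dst[0x0c+2] := {0x18,0x11}
#2 dst[0x15+7] := {0x87,0x18,0x11,0x19,0x7c,0x55,0x18}
#3 dst[0x0a+4] := {0x19,0x7c,0x55,0x18}
#4 dst[0x0e+2] := {0xba,0xbb}
query mem[0x1a]=0x55, mem[0x19]=0x7c, mem[0x02]=0xa9, mem[0x0b]=0x7c, mem[0x1b]=0x18

MEM[0x1a,0x19,0x02,0x0b,0x1b] = 55 7c a9 7c 18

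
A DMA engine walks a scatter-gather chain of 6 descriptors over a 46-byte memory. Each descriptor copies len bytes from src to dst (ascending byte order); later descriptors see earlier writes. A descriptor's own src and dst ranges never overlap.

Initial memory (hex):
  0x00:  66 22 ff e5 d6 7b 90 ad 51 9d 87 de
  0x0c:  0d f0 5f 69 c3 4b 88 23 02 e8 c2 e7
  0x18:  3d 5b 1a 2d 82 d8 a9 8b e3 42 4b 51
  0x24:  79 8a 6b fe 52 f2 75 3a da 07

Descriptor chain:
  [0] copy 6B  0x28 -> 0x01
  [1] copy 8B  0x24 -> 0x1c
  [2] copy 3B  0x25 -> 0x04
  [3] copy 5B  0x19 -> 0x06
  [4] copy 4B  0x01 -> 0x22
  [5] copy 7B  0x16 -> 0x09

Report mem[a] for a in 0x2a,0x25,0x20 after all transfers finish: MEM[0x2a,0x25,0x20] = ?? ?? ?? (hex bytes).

  after D0: wrote 6B at 0x01 = 52f2753ada07
  after D1: wrote 8B at 0x1c = 798a6bfe52f2753a
  after D2: wrote 3B at 0x04 = 8a6bfe
  after D3: wrote 5B at 0x06 = 5b1a2d798a
  after D4: wrote 4B at 0x22 = 52f2758a
  after D5: wrote 7B at 0x09 = c2e73d5b1a2d79
query mem[0x2a]=0x75, mem[0x25]=0x8a, mem[0x20]=0x52

MEM[0x2a,0x25,0x20] = 75 8a 52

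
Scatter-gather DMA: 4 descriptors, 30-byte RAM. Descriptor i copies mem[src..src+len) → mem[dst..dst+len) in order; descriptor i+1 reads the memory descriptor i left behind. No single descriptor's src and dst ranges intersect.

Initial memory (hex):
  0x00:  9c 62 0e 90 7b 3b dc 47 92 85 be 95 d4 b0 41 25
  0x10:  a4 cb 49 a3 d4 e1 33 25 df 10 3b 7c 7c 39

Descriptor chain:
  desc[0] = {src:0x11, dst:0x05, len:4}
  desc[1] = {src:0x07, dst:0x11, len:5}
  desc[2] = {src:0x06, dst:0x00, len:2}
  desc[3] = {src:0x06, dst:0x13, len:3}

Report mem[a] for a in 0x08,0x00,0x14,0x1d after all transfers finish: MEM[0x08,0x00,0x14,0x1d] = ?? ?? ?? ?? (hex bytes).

[0] 0x11->0x05 len=4 : cb 49 a3 d4
[1] 0x07->0x11 len=5 : a3 d4 85 be 95
[2] 0x06->0x00 len=2 : 49 a3
[3] 0x06->0x13 len=3 : 49 a3 d4
query mem[0x08]=0xd4, mem[0x00]=0x49, mem[0x14]=0xa3, mem[0x1d]=0x39

MEM[0x08,0x00,0x14,0x1d] = d4 49 a3 39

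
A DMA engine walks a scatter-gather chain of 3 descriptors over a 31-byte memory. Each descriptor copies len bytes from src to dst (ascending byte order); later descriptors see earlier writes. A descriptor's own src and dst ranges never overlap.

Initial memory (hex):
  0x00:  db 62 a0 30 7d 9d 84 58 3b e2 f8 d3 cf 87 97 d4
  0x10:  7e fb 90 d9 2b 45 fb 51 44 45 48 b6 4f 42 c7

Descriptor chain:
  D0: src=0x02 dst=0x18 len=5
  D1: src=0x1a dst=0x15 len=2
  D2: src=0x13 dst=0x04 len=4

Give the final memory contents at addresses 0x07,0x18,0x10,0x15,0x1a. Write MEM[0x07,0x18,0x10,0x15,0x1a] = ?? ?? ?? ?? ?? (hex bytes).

MEM[0x07,0x18,0x10,0x15,0x1a] = 9d a0 7e 7d 7d

  after D0: wrote 5B at 0x18 = a0307d9d84
  after D1: wrote 2B at 0x15 = 7d9d
  after D2: wrote 4B at 0x04 = d92b7d9d
query mem[0x07]=0x9d, mem[0x18]=0xa0, mem[0x10]=0x7e, mem[0x15]=0x7d, mem[0x1a]=0x7d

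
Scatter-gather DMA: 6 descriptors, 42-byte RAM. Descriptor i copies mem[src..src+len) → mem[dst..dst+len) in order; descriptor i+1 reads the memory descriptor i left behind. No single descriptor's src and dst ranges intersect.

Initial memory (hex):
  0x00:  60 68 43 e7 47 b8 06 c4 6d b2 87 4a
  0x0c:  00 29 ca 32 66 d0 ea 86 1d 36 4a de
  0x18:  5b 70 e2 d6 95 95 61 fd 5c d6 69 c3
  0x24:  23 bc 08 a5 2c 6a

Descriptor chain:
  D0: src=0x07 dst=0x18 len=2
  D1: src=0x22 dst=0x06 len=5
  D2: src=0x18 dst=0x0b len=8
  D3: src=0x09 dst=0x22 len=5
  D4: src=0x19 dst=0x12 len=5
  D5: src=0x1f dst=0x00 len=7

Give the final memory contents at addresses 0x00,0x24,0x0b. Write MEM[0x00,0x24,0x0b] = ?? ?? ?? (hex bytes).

  after D0: wrote 2B at 0x18 = c46d
  after D1: wrote 5B at 0x06 = 69c323bc08
  after D2: wrote 8B at 0x0b = c46de2d6959561fd
  after D3: wrote 5B at 0x22 = bc08c46de2
  after D4: wrote 5B at 0x12 = 6de2d69595
  after D5: wrote 7B at 0x00 = fd5cd6bc08c46d
query mem[0x00]=0xfd, mem[0x24]=0xc4, mem[0x0b]=0xc4

MEM[0x00,0x24,0x0b] = fd c4 c4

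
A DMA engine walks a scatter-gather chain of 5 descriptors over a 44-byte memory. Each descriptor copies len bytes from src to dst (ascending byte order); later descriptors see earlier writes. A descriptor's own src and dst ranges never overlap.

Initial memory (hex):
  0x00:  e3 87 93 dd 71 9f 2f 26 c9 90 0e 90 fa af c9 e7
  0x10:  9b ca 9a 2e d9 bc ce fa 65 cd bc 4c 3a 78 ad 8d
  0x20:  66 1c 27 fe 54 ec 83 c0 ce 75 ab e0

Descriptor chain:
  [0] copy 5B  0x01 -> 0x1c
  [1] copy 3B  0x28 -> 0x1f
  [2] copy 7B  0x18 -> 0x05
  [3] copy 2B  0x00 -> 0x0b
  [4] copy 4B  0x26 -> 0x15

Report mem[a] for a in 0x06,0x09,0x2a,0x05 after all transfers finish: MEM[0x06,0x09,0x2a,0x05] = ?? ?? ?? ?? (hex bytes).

#0 dst[0x1c+5] := {0x87,0x93,0xdd,0x71,0x9f}
#1 dst[0x1f+3] := {0xce,0x75,0xab}
#2 dst[0x05+7] := {0x65,0xcd,0xbc,0x4c,0x87,0x93,0xdd}
#3 dst[0x0b+2] := {0xe3,0x87}
#4 dst[0x15+4] := {0x83,0xc0,0xce,0x75}
query mem[0x06]=0xcd, mem[0x09]=0x87, mem[0x2a]=0xab, mem[0x05]=0x65

MEM[0x06,0x09,0x2a,0x05] = cd 87 ab 65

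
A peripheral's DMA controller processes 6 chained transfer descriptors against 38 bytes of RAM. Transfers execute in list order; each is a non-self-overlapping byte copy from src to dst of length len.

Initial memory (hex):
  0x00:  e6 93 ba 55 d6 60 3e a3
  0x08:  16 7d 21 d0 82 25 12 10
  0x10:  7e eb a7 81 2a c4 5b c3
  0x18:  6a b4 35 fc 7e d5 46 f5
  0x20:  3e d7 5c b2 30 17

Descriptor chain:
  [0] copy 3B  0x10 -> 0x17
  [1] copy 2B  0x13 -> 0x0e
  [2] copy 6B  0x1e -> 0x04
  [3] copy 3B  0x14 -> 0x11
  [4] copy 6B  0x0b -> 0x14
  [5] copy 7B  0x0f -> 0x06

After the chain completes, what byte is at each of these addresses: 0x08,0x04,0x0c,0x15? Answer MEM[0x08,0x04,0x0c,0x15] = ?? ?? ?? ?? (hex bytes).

[0] 0x10->0x17 len=3 : 7e eb a7
[1] 0x13->0x0e len=2 : 81 2a
[2] 0x1e->0x04 len=6 : 46 f5 3e d7 5c b2
[3] 0x14->0x11 len=3 : 2a c4 5b
[4] 0x0b->0x14 len=6 : d0 82 25 81 2a 7e
[5] 0x0f->0x06 len=7 : 2a 7e 2a c4 5b d0 82
query mem[0x08]=0x2a, mem[0x04]=0x46, mem[0x0c]=0x82, mem[0x15]=0x82

MEM[0x08,0x04,0x0c,0x15] = 2a 46 82 82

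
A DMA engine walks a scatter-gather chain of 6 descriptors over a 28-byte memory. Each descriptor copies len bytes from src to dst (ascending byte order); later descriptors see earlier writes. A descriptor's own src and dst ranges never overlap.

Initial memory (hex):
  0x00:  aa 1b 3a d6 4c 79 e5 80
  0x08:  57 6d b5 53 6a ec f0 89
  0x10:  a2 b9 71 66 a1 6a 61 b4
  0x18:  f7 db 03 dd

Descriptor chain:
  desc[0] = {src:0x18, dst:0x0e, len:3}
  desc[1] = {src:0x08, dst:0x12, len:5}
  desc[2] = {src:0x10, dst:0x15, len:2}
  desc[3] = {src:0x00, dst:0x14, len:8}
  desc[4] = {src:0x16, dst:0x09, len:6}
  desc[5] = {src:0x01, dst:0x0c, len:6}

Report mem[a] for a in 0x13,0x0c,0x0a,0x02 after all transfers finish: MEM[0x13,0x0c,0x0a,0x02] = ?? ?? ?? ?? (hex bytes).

[0] 0x18->0x0e len=3 : f7 db 03
[1] 0x08->0x12 len=5 : 57 6d b5 53 6a
[2] 0x10->0x15 len=2 : 03 b9
[3] 0x00->0x14 len=8 : aa 1b 3a d6 4c 79 e5 80
[4] 0x16->0x09 len=6 : 3a d6 4c 79 e5 80
[5] 0x01->0x0c len=6 : 1b 3a d6 4c 79 e5
query mem[0x13]=0x6d, mem[0x0c]=0x1b, mem[0x0a]=0xd6, mem[0x02]=0x3a

MEM[0x13,0x0c,0x0a,0x02] = 6d 1b d6 3a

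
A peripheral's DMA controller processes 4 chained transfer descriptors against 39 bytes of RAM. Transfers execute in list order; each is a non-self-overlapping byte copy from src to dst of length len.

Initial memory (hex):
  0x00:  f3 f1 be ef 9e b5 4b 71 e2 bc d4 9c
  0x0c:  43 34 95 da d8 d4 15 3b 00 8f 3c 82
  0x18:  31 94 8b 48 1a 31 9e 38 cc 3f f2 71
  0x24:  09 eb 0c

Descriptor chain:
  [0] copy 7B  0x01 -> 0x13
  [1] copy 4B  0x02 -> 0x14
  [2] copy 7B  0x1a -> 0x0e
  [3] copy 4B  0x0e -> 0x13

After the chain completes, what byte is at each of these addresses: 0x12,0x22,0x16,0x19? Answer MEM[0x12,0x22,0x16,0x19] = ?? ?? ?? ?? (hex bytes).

MEM[0x12,0x22,0x16,0x19] = 9e f2 31 71

D0: mem[0x13..0x19] <- [f1 be ef 9e b5 4b 71]
D1: mem[0x14..0x17] <- [be ef 9e b5]
D2: mem[0x0e..0x14] <- [8b 48 1a 31 9e 38 cc]
D3: mem[0x13..0x16] <- [8b 48 1a 31]
query mem[0x12]=0x9e, mem[0x22]=0xf2, mem[0x16]=0x31, mem[0x19]=0x71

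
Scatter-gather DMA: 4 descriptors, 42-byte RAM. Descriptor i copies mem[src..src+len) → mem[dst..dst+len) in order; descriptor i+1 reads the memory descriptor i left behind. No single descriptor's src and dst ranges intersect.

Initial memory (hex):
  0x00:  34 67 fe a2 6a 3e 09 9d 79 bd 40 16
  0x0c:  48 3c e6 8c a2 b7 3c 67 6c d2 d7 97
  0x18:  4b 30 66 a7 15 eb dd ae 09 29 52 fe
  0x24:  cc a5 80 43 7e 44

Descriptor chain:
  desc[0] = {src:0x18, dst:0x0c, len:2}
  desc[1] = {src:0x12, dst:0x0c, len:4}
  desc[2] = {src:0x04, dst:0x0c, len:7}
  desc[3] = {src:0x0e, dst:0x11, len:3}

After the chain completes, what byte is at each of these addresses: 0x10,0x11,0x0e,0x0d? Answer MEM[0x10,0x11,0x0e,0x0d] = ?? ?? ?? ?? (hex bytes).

[0] 0x18->0x0c len=2 : 4b 30
[1] 0x12->0x0c len=4 : 3c 67 6c d2
[2] 0x04->0x0c len=7 : 6a 3e 09 9d 79 bd 40
[3] 0x0e->0x11 len=3 : 09 9d 79
query mem[0x10]=0x79, mem[0x11]=0x09, mem[0x0e]=0x09, mem[0x0d]=0x3e

MEM[0x10,0x11,0x0e,0x0d] = 79 09 09 3e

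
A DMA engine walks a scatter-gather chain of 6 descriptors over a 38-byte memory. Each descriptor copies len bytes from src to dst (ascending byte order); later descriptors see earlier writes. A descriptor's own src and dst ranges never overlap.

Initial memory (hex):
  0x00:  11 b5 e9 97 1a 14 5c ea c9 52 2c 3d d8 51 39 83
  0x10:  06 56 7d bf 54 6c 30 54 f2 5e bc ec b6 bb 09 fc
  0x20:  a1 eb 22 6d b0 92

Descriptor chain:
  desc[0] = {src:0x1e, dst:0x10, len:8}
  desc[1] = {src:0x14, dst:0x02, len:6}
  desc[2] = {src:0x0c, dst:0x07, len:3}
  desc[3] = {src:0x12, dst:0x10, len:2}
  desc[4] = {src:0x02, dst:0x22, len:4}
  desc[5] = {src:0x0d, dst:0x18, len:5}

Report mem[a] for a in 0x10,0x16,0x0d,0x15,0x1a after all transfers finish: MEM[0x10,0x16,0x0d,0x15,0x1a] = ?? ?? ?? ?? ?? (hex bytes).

D0: mem[0x10..0x17] <- [09 fc a1 eb 22 6d b0 92]
D1: mem[0x02..0x07] <- [22 6d b0 92 f2 5e]
D2: mem[0x07..0x09] <- [d8 51 39]
D3: mem[0x10..0x11] <- [a1 eb]
D4: mem[0x22..0x25] <- [22 6d b0 92]
D5: mem[0x18..0x1c] <- [51 39 83 a1 eb]
query mem[0x10]=0xa1, mem[0x16]=0xb0, mem[0x0d]=0x51, mem[0x15]=0x6d, mem[0x1a]=0x83

MEM[0x10,0x16,0x0d,0x15,0x1a] = a1 b0 51 6d 83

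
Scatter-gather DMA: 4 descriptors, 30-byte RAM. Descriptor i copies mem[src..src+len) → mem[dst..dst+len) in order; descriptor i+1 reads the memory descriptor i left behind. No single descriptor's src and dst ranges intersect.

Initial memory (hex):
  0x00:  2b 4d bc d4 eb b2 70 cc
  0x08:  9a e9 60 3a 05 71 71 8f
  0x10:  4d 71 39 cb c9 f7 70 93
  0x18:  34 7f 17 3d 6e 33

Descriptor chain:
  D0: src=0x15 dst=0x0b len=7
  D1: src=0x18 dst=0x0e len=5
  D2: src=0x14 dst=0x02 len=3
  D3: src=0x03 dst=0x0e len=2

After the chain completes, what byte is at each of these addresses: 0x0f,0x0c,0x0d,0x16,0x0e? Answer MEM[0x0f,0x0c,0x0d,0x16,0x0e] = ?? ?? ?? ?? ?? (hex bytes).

MEM[0x0f,0x0c,0x0d,0x16,0x0e] = 70 70 93 70 f7

D0: mem[0x0b..0x11] <- [f7 70 93 34 7f 17 3d]
D1: mem[0x0e..0x12] <- [34 7f 17 3d 6e]
D2: mem[0x02..0x04] <- [c9 f7 70]
D3: mem[0x0e..0x0f] <- [f7 70]
query mem[0x0f]=0x70, mem[0x0c]=0x70, mem[0x0d]=0x93, mem[0x16]=0x70, mem[0x0e]=0xf7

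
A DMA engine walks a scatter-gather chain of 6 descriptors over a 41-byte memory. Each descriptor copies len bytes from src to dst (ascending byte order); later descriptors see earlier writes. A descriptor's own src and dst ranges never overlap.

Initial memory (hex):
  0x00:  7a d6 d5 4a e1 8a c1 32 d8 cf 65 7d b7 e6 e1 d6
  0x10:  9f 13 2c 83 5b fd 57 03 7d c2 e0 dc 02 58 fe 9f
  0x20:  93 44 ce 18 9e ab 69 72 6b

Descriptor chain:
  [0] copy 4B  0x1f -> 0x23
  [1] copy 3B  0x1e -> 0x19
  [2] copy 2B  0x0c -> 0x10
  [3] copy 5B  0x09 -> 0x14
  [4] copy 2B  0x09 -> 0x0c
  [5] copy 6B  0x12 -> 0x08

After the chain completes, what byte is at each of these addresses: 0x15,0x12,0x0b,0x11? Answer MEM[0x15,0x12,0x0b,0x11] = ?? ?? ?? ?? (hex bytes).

MEM[0x15,0x12,0x0b,0x11] = 65 2c 65 e6

#0 dst[0x23+4] := {0x9f,0x93,0x44,0xce}
#1 dst[0x19+3] := {0xfe,0x9f,0x93}
#2 dst[0x10+2] := {0xb7,0xe6}
#3 dst[0x14+5] := {0xcf,0x65,0x7d,0xb7,0xe6}
#4 dst[0x0c+2] := {0xcf,0x65}
#5 dst[0x08+6] := {0x2c,0x83,0xcf,0x65,0x7d,0xb7}
query mem[0x15]=0x65, mem[0x12]=0x2c, mem[0x0b]=0x65, mem[0x11]=0xe6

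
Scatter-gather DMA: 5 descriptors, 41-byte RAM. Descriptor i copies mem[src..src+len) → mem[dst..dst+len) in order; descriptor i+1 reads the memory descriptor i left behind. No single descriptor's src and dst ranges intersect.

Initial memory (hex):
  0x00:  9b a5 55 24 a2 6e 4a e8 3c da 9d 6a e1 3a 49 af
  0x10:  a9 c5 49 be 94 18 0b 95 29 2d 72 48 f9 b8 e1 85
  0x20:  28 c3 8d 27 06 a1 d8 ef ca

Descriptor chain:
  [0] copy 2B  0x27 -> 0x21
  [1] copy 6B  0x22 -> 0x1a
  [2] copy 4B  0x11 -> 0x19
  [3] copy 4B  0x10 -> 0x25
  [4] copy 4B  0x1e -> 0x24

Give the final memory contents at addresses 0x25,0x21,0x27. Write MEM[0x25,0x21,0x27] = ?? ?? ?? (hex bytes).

MEM[0x25,0x21,0x27] = ef ef ef

#0 dst[0x21+2] := {0xef,0xca}
#1 dst[0x1a+6] := {0xca,0x27,0x06,0xa1,0xd8,0xef}
#2 dst[0x19+4] := {0xc5,0x49,0xbe,0x94}
#3 dst[0x25+4] := {0xa9,0xc5,0x49,0xbe}
#4 dst[0x24+4] := {0xd8,0xef,0x28,0xef}
query mem[0x25]=0xef, mem[0x21]=0xef, mem[0x27]=0xef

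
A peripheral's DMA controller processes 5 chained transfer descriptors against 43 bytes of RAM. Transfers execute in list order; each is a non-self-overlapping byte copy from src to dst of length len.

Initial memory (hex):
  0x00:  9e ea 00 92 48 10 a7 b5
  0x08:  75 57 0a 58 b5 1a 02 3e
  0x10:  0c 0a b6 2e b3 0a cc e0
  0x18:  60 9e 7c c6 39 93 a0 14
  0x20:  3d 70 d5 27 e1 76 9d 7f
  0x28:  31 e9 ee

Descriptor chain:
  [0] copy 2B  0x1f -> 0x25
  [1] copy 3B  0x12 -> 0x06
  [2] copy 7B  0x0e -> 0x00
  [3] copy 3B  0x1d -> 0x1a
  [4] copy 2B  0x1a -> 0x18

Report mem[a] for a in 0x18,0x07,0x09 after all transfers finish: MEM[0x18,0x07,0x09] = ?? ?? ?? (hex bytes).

  after D0: wrote 2B at 0x25 = 143d
  after D1: wrote 3B at 0x06 = b62eb3
  after D2: wrote 7B at 0x00 = 023e0c0ab62eb3
  after D3: wrote 3B at 0x1a = 93a014
  after D4: wrote 2B at 0x18 = 93a0
query mem[0x18]=0x93, mem[0x07]=0x2e, mem[0x09]=0x57

MEM[0x18,0x07,0x09] = 93 2e 57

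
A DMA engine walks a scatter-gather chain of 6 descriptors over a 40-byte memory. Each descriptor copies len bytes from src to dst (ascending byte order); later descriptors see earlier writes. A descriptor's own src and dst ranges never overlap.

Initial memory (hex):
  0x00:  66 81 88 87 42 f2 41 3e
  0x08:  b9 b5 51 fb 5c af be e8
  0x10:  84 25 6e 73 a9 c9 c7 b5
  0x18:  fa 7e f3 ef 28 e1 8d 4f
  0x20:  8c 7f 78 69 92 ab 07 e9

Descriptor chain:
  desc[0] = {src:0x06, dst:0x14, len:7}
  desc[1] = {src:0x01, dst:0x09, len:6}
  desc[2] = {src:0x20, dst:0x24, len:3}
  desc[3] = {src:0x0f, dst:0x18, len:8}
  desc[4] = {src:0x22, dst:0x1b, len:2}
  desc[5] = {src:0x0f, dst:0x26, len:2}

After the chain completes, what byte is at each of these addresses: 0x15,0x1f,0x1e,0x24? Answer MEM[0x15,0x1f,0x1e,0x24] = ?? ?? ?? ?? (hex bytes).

D0: mem[0x14..0x1a] <- [41 3e b9 b5 51 fb 5c]
D1: mem[0x09..0x0e] <- [81 88 87 42 f2 41]
D2: mem[0x24..0x26] <- [8c 7f 78]
D3: mem[0x18..0x1f] <- [e8 84 25 6e 73 41 3e b9]
D4: mem[0x1b..0x1c] <- [78 69]
D5: mem[0x26..0x27] <- [e8 84]
query mem[0x15]=0x3e, mem[0x1f]=0xb9, mem[0x1e]=0x3e, mem[0x24]=0x8c

MEM[0x15,0x1f,0x1e,0x24] = 3e b9 3e 8c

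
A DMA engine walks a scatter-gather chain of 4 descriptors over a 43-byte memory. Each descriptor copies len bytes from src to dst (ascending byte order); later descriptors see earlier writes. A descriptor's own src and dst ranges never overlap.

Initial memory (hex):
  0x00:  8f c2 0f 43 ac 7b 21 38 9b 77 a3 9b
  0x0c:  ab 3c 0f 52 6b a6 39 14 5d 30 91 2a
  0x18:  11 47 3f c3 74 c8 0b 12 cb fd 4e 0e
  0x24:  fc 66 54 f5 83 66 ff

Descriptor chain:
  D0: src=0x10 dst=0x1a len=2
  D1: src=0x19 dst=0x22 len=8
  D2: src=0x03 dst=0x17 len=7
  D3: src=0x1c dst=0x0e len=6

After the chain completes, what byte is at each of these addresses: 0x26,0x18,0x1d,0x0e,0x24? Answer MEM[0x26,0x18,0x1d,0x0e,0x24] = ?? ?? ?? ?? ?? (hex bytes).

MEM[0x26,0x18,0x1d,0x0e,0x24] = c8 ac 77 9b a6

#0 dst[0x1a+2] := {0x6b,0xa6}
#1 dst[0x22+8] := {0x47,0x6b,0xa6,0x74,0xc8,0x0b,0x12,0xcb}
#2 dst[0x17+7] := {0x43,0xac,0x7b,0x21,0x38,0x9b,0x77}
#3 dst[0x0e+6] := {0x9b,0x77,0x0b,0x12,0xcb,0xfd}
query mem[0x26]=0xc8, mem[0x18]=0xac, mem[0x1d]=0x77, mem[0x0e]=0x9b, mem[0x24]=0xa6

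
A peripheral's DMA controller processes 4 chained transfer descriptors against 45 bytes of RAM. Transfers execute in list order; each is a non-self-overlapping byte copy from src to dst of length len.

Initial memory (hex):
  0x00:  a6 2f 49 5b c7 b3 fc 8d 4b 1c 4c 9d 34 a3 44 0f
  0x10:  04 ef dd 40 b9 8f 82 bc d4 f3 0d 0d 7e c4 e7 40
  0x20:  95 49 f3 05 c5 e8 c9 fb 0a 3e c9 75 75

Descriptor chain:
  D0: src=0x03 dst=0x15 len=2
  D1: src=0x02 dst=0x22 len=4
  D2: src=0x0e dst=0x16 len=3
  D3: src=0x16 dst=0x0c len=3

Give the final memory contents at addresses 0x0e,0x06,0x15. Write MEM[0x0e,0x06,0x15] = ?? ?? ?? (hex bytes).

D0: mem[0x15..0x16] <- [5b c7]
D1: mem[0x22..0x25] <- [49 5b c7 b3]
D2: mem[0x16..0x18] <- [44 0f 04]
D3: mem[0x0c..0x0e] <- [44 0f 04]
query mem[0x0e]=0x04, mem[0x06]=0xfc, mem[0x15]=0x5b

MEM[0x0e,0x06,0x15] = 04 fc 5b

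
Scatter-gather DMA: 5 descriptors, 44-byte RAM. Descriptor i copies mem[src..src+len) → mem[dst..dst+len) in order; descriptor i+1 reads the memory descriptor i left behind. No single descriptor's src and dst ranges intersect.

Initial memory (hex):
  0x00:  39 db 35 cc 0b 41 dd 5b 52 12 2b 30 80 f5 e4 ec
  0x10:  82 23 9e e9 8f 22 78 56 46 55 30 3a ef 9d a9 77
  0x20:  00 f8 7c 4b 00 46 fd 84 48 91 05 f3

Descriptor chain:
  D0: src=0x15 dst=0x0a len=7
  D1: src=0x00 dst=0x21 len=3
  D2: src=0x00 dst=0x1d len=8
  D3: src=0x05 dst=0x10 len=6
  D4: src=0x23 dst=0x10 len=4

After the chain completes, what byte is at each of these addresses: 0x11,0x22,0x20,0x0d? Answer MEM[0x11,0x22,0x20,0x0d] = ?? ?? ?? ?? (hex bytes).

  after D0: wrote 7B at 0x0a = 2278564655303a
  after D1: wrote 3B at 0x21 = 39db35
  after D2: wrote 8B at 0x1d = 39db35cc0b41dd5b
  after D3: wrote 6B at 0x10 = 41dd5b521222
  after D4: wrote 4B at 0x10 = dd5b46fd
query mem[0x11]=0x5b, mem[0x22]=0x41, mem[0x20]=0xcc, mem[0x0d]=0x46

MEM[0x11,0x22,0x20,0x0d] = 5b 41 cc 46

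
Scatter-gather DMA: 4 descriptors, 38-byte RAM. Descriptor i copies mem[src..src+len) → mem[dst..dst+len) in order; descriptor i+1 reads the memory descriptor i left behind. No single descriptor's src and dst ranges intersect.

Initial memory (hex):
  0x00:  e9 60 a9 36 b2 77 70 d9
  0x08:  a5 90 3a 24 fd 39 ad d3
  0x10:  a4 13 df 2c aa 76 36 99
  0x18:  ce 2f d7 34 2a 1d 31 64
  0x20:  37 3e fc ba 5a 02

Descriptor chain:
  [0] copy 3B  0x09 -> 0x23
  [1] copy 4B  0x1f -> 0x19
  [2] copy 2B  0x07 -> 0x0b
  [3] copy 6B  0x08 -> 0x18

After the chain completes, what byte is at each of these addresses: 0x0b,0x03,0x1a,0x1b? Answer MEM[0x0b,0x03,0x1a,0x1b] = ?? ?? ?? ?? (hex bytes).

MEM[0x0b,0x03,0x1a,0x1b] = d9 36 3a d9

  after D0: wrote 3B at 0x23 = 903a24
  after D1: wrote 4B at 0x19 = 64373efc
  after D2: wrote 2B at 0x0b = d9a5
  after D3: wrote 6B at 0x18 = a5903ad9a539
query mem[0x0b]=0xd9, mem[0x03]=0x36, mem[0x1a]=0x3a, mem[0x1b]=0xd9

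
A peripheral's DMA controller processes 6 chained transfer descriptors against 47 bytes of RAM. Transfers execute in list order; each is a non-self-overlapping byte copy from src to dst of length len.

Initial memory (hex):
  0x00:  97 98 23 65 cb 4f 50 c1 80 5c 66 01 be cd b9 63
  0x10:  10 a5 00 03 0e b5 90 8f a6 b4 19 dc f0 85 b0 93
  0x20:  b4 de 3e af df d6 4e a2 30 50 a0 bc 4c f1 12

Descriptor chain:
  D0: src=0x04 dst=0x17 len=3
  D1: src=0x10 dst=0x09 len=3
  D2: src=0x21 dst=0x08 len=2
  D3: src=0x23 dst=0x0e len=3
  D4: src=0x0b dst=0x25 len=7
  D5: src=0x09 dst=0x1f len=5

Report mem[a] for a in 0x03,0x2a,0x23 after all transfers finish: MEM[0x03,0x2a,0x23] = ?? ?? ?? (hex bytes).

MEM[0x03,0x2a,0x23] = 65 d6 cd

#0 dst[0x17+3] := {0xcb,0x4f,0x50}
#1 dst[0x09+3] := {0x10,0xa5,0x00}
#2 dst[0x08+2] := {0xde,0x3e}
#3 dst[0x0e+3] := {0xaf,0xdf,0xd6}
#4 dst[0x25+7] := {0x00,0xbe,0xcd,0xaf,0xdf,0xd6,0xa5}
#5 dst[0x1f+5] := {0x3e,0xa5,0x00,0xbe,0xcd}
query mem[0x03]=0x65, mem[0x2a]=0xd6, mem[0x23]=0xcd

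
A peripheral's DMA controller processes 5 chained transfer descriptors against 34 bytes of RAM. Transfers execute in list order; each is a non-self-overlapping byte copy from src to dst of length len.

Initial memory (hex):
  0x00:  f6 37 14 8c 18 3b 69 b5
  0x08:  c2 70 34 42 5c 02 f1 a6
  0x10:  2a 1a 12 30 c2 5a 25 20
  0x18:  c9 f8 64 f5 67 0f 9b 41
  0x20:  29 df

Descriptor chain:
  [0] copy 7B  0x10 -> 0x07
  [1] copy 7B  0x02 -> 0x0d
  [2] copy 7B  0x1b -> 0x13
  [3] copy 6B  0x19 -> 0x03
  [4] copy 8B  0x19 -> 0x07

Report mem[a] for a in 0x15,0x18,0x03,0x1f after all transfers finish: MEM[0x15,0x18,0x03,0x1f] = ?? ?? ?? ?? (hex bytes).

D0: mem[0x07..0x0d] <- [2a 1a 12 30 c2 5a 25]
D1: mem[0x0d..0x13] <- [14 8c 18 3b 69 2a 1a]
D2: mem[0x13..0x19] <- [f5 67 0f 9b 41 29 df]
D3: mem[0x03..0x08] <- [df 64 f5 67 0f 9b]
D4: mem[0x07..0x0e] <- [df 64 f5 67 0f 9b 41 29]
query mem[0x15]=0x0f, mem[0x18]=0x29, mem[0x03]=0xdf, mem[0x1f]=0x41

MEM[0x15,0x18,0x03,0x1f] = 0f 29 df 41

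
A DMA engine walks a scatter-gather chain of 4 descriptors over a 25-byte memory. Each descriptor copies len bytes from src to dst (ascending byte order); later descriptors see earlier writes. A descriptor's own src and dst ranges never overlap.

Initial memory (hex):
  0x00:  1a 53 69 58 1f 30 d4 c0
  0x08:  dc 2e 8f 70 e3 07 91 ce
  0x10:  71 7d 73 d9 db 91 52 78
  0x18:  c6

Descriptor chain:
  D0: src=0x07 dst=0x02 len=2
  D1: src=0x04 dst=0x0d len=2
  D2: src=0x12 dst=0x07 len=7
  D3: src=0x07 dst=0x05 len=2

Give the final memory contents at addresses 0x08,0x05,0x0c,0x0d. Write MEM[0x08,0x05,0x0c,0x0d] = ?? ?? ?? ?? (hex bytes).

MEM[0x08,0x05,0x0c,0x0d] = d9 73 78 c6

D0: mem[0x02..0x03] <- [c0 dc]
D1: mem[0x0d..0x0e] <- [1f 30]
D2: mem[0x07..0x0d] <- [73 d9 db 91 52 78 c6]
D3: mem[0x05..0x06] <- [73 d9]
query mem[0x08]=0xd9, mem[0x05]=0x73, mem[0x0c]=0x78, mem[0x0d]=0xc6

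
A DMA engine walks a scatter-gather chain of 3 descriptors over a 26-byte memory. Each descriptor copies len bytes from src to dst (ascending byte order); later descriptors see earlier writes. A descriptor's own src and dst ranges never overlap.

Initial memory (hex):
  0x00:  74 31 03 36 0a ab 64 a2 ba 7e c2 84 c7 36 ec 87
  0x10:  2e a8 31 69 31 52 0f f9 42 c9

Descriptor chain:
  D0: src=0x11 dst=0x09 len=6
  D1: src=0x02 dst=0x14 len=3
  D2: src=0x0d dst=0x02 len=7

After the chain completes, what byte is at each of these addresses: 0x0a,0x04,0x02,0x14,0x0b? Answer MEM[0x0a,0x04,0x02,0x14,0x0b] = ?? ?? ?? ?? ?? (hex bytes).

MEM[0x0a,0x04,0x02,0x14,0x0b] = 31 87 52 03 69

  after D0: wrote 6B at 0x09 = a8316931520f
  after D1: wrote 3B at 0x14 = 03360a
  after D2: wrote 7B at 0x02 = 520f872ea83169
query mem[0x0a]=0x31, mem[0x04]=0x87, mem[0x02]=0x52, mem[0x14]=0x03, mem[0x0b]=0x69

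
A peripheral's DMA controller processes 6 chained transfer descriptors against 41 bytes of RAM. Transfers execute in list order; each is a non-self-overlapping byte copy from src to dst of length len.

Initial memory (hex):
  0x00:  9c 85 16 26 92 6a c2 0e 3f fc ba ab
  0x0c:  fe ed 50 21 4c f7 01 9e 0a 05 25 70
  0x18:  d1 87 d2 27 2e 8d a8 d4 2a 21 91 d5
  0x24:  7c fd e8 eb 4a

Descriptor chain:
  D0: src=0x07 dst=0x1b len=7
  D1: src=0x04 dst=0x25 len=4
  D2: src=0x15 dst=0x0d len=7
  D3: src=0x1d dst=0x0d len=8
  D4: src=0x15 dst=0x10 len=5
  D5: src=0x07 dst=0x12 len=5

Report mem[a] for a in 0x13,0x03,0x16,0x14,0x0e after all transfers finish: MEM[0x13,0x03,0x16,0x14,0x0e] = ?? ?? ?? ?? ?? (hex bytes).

D0: mem[0x1b..0x21] <- [0e 3f fc ba ab fe ed]
D1: mem[0x25..0x28] <- [92 6a c2 0e]
D2: mem[0x0d..0x13] <- [05 25 70 d1 87 d2 0e]
D3: mem[0x0d..0x14] <- [fc ba ab fe ed 91 d5 7c]
D4: mem[0x10..0x14] <- [05 25 70 d1 87]
D5: mem[0x12..0x16] <- [0e 3f fc ba ab]
query mem[0x13]=0x3f, mem[0x03]=0x26, mem[0x16]=0xab, mem[0x14]=0xfc, mem[0x0e]=0xba

MEM[0x13,0x03,0x16,0x14,0x0e] = 3f 26 ab fc ba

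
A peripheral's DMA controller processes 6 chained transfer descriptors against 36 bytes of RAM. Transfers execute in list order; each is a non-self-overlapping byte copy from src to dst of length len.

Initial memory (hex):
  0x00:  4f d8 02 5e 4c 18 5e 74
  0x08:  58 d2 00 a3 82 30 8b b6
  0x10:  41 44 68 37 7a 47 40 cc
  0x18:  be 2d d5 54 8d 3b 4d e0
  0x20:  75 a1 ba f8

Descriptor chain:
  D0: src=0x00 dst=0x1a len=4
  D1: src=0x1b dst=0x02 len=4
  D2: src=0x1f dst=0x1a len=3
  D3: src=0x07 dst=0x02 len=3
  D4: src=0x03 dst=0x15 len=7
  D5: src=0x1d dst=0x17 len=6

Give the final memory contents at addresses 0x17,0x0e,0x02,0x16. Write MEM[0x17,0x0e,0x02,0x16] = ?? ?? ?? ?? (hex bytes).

  after D0: wrote 4B at 0x1a = 4fd8025e
  after D1: wrote 4B at 0x02 = d8025e4d
  after D2: wrote 3B at 0x1a = e075a1
  after D3: wrote 3B at 0x02 = 7458d2
  after D4: wrote 7B at 0x15 = 58d24d5e7458d2
  after D5: wrote 6B at 0x17 = 5e4de075a1ba
query mem[0x17]=0x5e, mem[0x0e]=0x8b, mem[0x02]=0x74, mem[0x16]=0xd2

MEM[0x17,0x0e,0x02,0x16] = 5e 8b 74 d2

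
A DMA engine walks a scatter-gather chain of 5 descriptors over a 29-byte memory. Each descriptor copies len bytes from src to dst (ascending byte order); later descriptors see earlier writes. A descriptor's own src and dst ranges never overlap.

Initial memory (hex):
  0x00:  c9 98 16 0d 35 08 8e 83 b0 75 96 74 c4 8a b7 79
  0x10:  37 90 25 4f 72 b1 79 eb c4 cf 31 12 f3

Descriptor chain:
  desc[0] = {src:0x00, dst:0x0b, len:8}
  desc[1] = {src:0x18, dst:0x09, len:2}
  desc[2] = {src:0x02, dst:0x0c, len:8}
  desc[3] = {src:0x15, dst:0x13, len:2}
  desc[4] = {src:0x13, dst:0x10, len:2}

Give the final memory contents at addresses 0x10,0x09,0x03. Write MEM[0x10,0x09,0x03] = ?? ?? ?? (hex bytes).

#0 dst[0x0b+8] := {0xc9,0x98,0x16,0x0d,0x35,0x08,0x8e,0x83}
#1 dst[0x09+2] := {0xc4,0xcf}
#2 dst[0x0c+8] := {0x16,0x0d,0x35,0x08,0x8e,0x83,0xb0,0xc4}
#3 dst[0x13+2] := {0xb1,0x79}
#4 dst[0x10+2] := {0xb1,0x79}
query mem[0x10]=0xb1, mem[0x09]=0xc4, mem[0x03]=0x0d

MEM[0x10,0x09,0x03] = b1 c4 0d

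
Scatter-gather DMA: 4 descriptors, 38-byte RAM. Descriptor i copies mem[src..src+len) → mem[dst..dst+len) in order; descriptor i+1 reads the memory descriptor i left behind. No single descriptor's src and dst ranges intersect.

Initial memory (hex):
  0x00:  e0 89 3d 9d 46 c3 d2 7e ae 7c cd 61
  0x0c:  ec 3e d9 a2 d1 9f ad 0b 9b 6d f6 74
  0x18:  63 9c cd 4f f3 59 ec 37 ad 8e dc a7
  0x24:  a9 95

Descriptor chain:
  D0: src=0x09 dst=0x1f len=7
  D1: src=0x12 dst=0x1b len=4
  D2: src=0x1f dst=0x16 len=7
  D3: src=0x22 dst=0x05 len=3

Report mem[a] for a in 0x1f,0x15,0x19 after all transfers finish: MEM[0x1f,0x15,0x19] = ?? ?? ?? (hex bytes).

  after D0: wrote 7B at 0x1f = 7ccd61ec3ed9a2
  after D1: wrote 4B at 0x1b = ad0b9b6d
  after D2: wrote 7B at 0x16 = 7ccd61ec3ed9a2
  after D3: wrote 3B at 0x05 = ec3ed9
query mem[0x1f]=0x7c, mem[0x15]=0x6d, mem[0x19]=0xec

MEM[0x1f,0x15,0x19] = 7c 6d ec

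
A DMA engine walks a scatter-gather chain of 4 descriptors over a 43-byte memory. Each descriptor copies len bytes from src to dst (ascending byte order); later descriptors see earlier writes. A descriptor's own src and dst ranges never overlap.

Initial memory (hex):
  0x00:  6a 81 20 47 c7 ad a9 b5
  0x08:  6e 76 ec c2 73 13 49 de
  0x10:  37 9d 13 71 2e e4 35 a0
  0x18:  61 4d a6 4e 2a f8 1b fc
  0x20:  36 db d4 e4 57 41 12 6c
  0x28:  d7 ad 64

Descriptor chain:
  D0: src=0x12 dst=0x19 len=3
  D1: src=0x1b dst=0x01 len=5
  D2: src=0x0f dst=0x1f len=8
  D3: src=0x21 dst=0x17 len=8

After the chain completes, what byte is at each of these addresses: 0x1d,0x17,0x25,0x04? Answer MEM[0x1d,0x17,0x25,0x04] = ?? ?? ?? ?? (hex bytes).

MEM[0x1d,0x17,0x25,0x04] = 6c 9d e4 1b

#0 dst[0x19+3] := {0x13,0x71,0x2e}
#1 dst[0x01+5] := {0x2e,0x2a,0xf8,0x1b,0xfc}
#2 dst[0x1f+8] := {0xde,0x37,0x9d,0x13,0x71,0x2e,0xe4,0x35}
#3 dst[0x17+8] := {0x9d,0x13,0x71,0x2e,0xe4,0x35,0x6c,0xd7}
query mem[0x1d]=0x6c, mem[0x17]=0x9d, mem[0x25]=0xe4, mem[0x04]=0x1b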